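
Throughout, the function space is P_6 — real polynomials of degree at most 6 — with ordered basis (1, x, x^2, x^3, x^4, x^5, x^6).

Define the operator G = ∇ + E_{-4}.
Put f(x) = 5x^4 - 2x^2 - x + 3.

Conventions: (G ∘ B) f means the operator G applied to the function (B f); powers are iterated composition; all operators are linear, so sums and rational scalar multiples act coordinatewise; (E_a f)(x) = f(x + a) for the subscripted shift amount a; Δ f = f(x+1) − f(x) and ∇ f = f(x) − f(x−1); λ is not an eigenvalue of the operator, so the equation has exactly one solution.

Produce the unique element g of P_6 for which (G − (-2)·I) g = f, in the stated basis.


g(x) = (5/3)x^4 + (20/3)x^3 - (92/3)x^2 - (65/3)x + 131

write g with unknown coordinates in the stated basis and equate coefficients in (G − (-2)·I) g = f
solving from the highest basis element down gives g = (5/3)x^4 + (20/3)x^3 - (92/3)x^2 - (65/3)x + 131
check: G g = (5/3)x^4 - (40/3)x^3 + (178/3)x^2 + (127/3)x - 259
so G g − (-2)·g = 5x^4 - 2x^2 - x + 3 = f ✓


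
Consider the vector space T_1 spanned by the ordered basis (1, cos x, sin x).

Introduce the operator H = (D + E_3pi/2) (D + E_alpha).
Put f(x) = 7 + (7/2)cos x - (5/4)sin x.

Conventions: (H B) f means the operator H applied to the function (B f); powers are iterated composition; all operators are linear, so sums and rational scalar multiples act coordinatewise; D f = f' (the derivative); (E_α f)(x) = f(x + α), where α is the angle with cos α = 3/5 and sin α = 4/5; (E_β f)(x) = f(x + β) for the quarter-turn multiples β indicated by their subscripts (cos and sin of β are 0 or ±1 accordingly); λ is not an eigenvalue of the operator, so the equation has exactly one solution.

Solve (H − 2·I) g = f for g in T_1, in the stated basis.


write g with unknown coordinates in the stated basis and equate coefficients in (H − 2·I) g = f
solving from the highest basis element down gives g = -7 - (7/4)cos x + (5/8)sin x
check: H g = -7
so H g − 2·g = 7 + (7/2)cos x - (5/4)sin x = f ✓

the image equals g(x) = -7 - (7/4)cos x + (5/8)sin x


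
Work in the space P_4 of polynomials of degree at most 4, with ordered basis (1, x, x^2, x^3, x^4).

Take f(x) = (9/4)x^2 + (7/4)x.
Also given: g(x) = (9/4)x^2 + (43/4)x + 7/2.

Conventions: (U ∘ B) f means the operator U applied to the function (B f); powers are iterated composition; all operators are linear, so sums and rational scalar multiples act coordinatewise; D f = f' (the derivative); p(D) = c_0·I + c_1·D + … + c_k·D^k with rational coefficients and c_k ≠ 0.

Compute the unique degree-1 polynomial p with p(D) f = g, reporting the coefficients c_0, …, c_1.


D^0 f = (9/4)x^2 + (7/4)x
D^1 f = (9/2)x + 7/4
matching coefficients of g against c_0 f + c_1 Df + … from the top degree down determines the c_i
solution: c_0 = 1, c_1 = 2

c_0 = 1, c_1 = 2


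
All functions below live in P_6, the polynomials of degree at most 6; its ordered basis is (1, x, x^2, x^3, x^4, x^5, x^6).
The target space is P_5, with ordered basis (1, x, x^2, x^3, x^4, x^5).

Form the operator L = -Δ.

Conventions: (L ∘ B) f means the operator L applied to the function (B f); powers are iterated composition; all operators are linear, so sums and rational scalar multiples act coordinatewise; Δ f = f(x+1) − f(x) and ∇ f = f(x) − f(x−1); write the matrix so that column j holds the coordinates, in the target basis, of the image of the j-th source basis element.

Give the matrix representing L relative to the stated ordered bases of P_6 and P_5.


the matrix is [[0, -1, -1, -1, -1, -1, -1]; [0, 0, -2, -3, -4, -5, -6]; [0, 0, 0, -3, -6, -10, -15]; [0, 0, 0, 0, -4, -10, -20]; [0, 0, 0, 0, 0, -5, -15]; [0, 0, 0, 0, 0, 0, -6]] (rows listed top to bottom)

image of 1: 0
image of x: -1
image of x^2: -2x - 1
image of x^3: -3x^2 - 3x - 1
image of x^4: -4x^3 - 6x^2 - 4x - 1
image of x^5: -5x^4 - 10x^3 - 10x^2 - 5x - 1
image of x^6: -6x^5 - 15x^4 - 20x^3 - 15x^2 - 6x - 1
each image's coordinates form column j of the matrix


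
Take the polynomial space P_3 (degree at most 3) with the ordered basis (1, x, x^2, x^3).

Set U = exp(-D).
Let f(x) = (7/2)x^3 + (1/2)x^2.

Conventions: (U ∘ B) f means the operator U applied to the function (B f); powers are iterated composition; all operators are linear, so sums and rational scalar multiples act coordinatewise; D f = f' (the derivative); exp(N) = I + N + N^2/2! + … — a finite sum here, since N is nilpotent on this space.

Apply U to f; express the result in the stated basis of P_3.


g(x) = (7/2)x^3 - 10x^2 + (19/2)x - 3

order-1 term: -(21/2)x^2 - x
order-2 term: (21/2)x + 1/2
order-3 term: -7/2
the series for exp(-D) f terminates at order 3
exp(-D) f = (7/2)x^3 - 10x^2 + (19/2)x - 3


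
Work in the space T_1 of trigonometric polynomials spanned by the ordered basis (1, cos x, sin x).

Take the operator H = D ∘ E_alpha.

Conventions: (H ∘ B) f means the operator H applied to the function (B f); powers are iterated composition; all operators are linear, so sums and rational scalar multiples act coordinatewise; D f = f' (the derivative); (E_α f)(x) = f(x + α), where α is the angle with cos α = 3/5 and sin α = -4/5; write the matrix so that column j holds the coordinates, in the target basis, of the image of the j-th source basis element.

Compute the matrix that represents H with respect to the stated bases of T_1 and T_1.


image of 1: 0
image of cos x: (4/5)cos x - (3/5)sin x
image of sin x: (3/5)cos x + (4/5)sin x
each image's coordinates form column j of the matrix

the matrix is [[0, 0, 0]; [0, 4/5, 3/5]; [0, -3/5, 4/5]] (rows listed top to bottom)


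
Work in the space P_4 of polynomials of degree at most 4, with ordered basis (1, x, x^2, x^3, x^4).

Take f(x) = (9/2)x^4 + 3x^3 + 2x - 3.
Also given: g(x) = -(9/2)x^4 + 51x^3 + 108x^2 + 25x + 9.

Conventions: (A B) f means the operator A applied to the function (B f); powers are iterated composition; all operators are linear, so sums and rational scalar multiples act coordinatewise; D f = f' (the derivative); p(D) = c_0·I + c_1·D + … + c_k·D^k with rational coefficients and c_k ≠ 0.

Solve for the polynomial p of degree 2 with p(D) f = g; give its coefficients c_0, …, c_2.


D^0 f = (9/2)x^4 + 3x^3 + 2x - 3
D^1 f = 18x^3 + 9x^2 + 2
D^2 f = 54x^2 + 18x
matching coefficients of g against c_0 f + c_1 Df + … from the top degree down determines the c_i
solution: c_0 = -1, c_1 = 3, c_2 = 3/2

p(D) = -I + 3·D + (3/2)·D^2, i.e. c_0 = -1, c_1 = 3, c_2 = 3/2


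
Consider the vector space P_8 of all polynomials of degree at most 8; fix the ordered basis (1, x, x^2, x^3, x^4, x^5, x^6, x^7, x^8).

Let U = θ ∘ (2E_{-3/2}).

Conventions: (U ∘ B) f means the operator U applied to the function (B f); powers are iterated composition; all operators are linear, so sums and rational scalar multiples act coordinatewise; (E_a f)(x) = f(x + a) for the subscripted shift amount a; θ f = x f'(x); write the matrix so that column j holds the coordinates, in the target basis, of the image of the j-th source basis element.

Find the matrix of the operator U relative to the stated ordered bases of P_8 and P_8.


image of 1: 0
image of x: 2x
image of x^2: 4x^2 - 6x
image of x^3: 6x^3 - 18x^2 + (27/2)x
image of x^4: 8x^4 - 36x^3 + 54x^2 - 27x
image of x^5: 10x^5 - 60x^4 + 135x^3 - 135x^2 + (405/8)x
image of x^6: 12x^6 - 90x^5 + 270x^4 - 405x^3 + (1215/4)x^2 - (729/8)x
image of x^7: 14x^7 - 126x^6 + (945/2)x^5 - 945x^4 + (8505/8)x^3 - (5103/8)x^2 + (5103/32)x
image of x^8: 16x^8 - 168x^7 + 756x^6 - 1890x^5 + 2835x^4 - (5103/2)x^3 + (5103/4)x^2 - (2187/8)x
each image's coordinates form column j of the matrix

the matrix is [[0, 0, 0, 0, 0, 0, 0, 0, 0]; [0, 2, -6, 27/2, -27, 405/8, -729/8, 5103/32, -2187/8]; [0, 0, 4, -18, 54, -135, 1215/4, -5103/8, 5103/4]; [0, 0, 0, 6, -36, 135, -405, 8505/8, -5103/2]; [0, 0, 0, 0, 8, -60, 270, -945, 2835]; [0, 0, 0, 0, 0, 10, -90, 945/2, -1890]; [0, 0, 0, 0, 0, 0, 12, -126, 756]; [0, 0, 0, 0, 0, 0, 0, 14, -168]; [0, 0, 0, 0, 0, 0, 0, 0, 16]] (rows listed top to bottom)


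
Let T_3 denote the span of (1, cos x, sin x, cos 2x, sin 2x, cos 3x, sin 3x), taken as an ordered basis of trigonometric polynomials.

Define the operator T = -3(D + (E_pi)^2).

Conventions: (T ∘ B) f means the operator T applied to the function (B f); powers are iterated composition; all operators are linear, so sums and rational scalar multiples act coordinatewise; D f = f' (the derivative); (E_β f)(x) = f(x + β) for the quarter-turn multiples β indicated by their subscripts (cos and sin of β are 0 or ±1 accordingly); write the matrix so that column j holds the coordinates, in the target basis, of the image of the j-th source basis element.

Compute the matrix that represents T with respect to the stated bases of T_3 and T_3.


the matrix is [[-3, 0, 0, 0, 0, 0, 0]; [0, -3, -3, 0, 0, 0, 0]; [0, 3, -3, 0, 0, 0, 0]; [0, 0, 0, -3, -6, 0, 0]; [0, 0, 0, 6, -3, 0, 0]; [0, 0, 0, 0, 0, -3, -9]; [0, 0, 0, 0, 0, 9, -3]] (rows listed top to bottom)

image of 1: -3
image of cos x: -3cos x + 3sin x
image of sin x: -3cos x - 3sin x
image of cos 2x: -3cos 2x + 6sin 2x
image of sin 2x: -6cos 2x - 3sin 2x
image of cos 3x: -3cos 3x + 9sin 3x
image of sin 3x: -9cos 3x - 3sin 3x
each image's coordinates form column j of the matrix


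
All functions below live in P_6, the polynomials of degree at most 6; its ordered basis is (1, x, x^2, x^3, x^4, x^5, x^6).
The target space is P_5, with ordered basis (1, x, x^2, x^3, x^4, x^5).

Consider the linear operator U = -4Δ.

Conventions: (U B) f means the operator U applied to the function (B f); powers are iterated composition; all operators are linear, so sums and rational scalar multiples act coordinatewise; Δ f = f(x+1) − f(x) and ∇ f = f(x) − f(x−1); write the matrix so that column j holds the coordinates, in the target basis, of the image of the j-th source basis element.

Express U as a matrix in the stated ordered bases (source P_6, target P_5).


image of 1: 0
image of x: -4
image of x^2: -8x - 4
image of x^3: -12x^2 - 12x - 4
image of x^4: -16x^3 - 24x^2 - 16x - 4
image of x^5: -20x^4 - 40x^3 - 40x^2 - 20x - 4
image of x^6: -24x^5 - 60x^4 - 80x^3 - 60x^2 - 24x - 4
each image's coordinates form column j of the matrix

the matrix is [[0, -4, -4, -4, -4, -4, -4]; [0, 0, -8, -12, -16, -20, -24]; [0, 0, 0, -12, -24, -40, -60]; [0, 0, 0, 0, -16, -40, -80]; [0, 0, 0, 0, 0, -20, -60]; [0, 0, 0, 0, 0, 0, -24]] (rows listed top to bottom)


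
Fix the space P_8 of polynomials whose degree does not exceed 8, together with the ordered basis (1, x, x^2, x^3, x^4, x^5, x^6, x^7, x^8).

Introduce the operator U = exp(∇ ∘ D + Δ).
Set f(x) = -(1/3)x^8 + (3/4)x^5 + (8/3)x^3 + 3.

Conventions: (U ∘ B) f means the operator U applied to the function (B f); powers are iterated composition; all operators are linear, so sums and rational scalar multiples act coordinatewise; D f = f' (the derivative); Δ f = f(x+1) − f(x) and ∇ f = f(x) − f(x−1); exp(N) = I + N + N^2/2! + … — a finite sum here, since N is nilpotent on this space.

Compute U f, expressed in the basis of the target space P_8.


g(x) = -(1/3)x^8 - (8/3)x^7 - (112/3)x^6 - (1783/12)x^5 - (11995/12)x^4 - (5894/3)x^3 - (21608/3)x^2 - (62033/12)x - 27363/4

order-1 term: -(8/3)x^7 - 28x^6 + (112/3)x^5 - (1355/12)x^4 + (583/6)x^3 - (217/3)x^2 + (235/4)x - 34/3
order-2 term: -(28/3)x^6 - 168x^5 - (1330/3)x^4 + (3965/6)x^3 - (13091/6)x^2 + (18647/12)x - 2493/4
order-3 term: -(56/3)x^5 - 420x^4 - (6440/3)x^3 - (2225/2)x^2 + (2309/6)x - 31693/12
order-4 term: -(70/3)x^4 - 560x^3 - (10220/3)x^2 - (55955/12)x - 1027/6
order-5 term: -(56/3)x^3 - 420x^2 - (7000/3)x - 33311/12
order-6 term: -(28/3)x^2 - 168x - 1778/3
order-7 term: -(8/3)x - 28
order-8 term: -1/3
the series for exp(∇ ∘ D + Δ) f terminates at order 8
exp(∇ ∘ D + Δ) f = -(1/3)x^8 - (8/3)x^7 - (112/3)x^6 - (1783/12)x^5 - (11995/12)x^4 - (5894/3)x^3 - (21608/3)x^2 - (62033/12)x - 27363/4


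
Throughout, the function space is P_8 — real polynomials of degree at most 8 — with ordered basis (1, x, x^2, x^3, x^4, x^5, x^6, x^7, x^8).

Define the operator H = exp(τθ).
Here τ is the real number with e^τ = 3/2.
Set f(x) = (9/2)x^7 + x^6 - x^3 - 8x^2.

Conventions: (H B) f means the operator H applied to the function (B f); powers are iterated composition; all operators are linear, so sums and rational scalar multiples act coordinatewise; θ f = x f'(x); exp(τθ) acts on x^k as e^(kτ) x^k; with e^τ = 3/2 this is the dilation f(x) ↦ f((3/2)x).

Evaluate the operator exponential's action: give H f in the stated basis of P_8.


exp(τθ) x^k = e^(kτ) x^k; with e^τ = 3/2 this sends x^k to (3/2)^k x^k
x^2 ↦ 9/4 x^2
x^3 ↦ 27/8 x^3
x^6 ↦ 729/64 x^6
x^7 ↦ 2187/128 x^7
applying this coordinatewise to f: exp(τθ) f = (19683/256)x^7 + (729/64)x^6 - (27/8)x^3 - 18x^2

the image equals g(x) = (19683/256)x^7 + (729/64)x^6 - (27/8)x^3 - 18x^2


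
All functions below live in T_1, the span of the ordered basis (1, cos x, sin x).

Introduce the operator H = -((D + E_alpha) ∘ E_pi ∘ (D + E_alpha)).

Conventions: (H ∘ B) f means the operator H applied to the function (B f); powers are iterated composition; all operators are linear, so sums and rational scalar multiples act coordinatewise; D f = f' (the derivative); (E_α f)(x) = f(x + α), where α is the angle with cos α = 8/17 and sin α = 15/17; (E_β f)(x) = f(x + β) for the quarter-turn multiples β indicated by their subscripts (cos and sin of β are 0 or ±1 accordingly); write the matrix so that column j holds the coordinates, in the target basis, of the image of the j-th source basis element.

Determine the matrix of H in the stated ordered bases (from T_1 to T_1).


the matrix is [[-1, 0, 0]; [0, -960/289, 512/289]; [0, -512/289, -960/289]] (rows listed top to bottom)

image of 1: -1
image of cos x: -(960/289)cos x - (512/289)sin x
image of sin x: (512/289)cos x - (960/289)sin x
each image's coordinates form column j of the matrix


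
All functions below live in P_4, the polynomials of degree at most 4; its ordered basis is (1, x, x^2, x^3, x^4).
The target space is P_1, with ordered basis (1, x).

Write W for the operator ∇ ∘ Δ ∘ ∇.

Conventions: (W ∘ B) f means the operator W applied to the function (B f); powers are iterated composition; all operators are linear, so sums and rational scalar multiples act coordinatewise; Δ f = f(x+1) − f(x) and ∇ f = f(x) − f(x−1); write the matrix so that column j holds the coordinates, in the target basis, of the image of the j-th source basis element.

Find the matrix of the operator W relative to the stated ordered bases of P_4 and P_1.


image of 1: 0
image of x: 0
image of x^2: 0
image of x^3: 6
image of x^4: 24x - 12
each image's coordinates form column j of the matrix

the matrix is [[0, 0, 0, 6, -12]; [0, 0, 0, 0, 24]] (rows listed top to bottom)


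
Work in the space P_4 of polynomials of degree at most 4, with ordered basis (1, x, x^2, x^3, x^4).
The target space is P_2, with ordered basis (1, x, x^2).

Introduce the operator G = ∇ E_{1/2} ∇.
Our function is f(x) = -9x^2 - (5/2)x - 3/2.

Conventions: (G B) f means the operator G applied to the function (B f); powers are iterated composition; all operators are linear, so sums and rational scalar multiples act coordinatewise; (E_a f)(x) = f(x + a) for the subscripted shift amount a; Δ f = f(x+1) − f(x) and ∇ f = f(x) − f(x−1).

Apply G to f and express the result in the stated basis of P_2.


∇ f = -18x + 13/2
E_{1/2} ∇ f = -18x - 5/2
∇ (E_{1/2} ∇) f = -18

g(x) = -18


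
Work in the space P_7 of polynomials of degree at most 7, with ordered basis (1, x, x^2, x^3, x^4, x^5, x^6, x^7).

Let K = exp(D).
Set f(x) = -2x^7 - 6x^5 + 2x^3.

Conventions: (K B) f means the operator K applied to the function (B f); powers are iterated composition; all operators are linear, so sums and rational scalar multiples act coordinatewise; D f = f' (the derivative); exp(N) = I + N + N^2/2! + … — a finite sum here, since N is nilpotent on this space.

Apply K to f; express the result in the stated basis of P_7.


order-1 term: -14x^6 - 30x^4 + 6x^2
order-2 term: -42x^5 - 60x^3 + 6x
order-3 term: -70x^4 - 60x^2 + 2
order-4 term: -70x^3 - 30x
order-5 term: -42x^2 - 6
order-6 term: -14x
order-7 term: -2
the series for exp(D) f terminates at order 7
exp(D) f = -2x^7 - 14x^6 - 48x^5 - 100x^4 - 128x^3 - 96x^2 - 38x - 6

the image equals g(x) = -2x^7 - 14x^6 - 48x^5 - 100x^4 - 128x^3 - 96x^2 - 38x - 6


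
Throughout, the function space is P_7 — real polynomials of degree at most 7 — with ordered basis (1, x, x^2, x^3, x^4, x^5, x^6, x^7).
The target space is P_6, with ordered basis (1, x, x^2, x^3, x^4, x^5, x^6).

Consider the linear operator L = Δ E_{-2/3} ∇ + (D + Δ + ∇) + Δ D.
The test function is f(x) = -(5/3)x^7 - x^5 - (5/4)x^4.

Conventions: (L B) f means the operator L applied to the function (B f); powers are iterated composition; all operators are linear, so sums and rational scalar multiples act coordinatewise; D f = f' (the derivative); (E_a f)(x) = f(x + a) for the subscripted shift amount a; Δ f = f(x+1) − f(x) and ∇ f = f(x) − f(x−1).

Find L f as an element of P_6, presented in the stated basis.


∇ f = -(35/3)x^6 + 35x^5 - (190/3)x^4 + (190/3)x^3 - (75/2)x^2 + (35/3)x - 17/12
E_{-2/3} ∇ f = -(35/3)x^6 + (245/3)x^5 - (2320/9)x^4 + (37010/81)x^3 - (76355/162)x^2 + (64385/243)x - 549113/8748
Δ E_{-2/3} ∇ f = -70x^5 + (700/3)x^4 - (4030/9)x^3 + (12575/27)x^2 - (21440/81)x + 30505/486
D f = -(35/3)x^6 - 5x^4 - 5x^3
Δ f = -(35/3)x^6 - 35x^5 - (190/3)x^4 - (220/3)x^3 - (105/2)x^2 - (65/3)x - 47/12
∇ f = -(35/3)x^6 + 35x^5 - (190/3)x^4 + (190/3)x^3 - (75/2)x^2 + (35/3)x - 17/12
(D + Δ + ∇) f = -35x^6 - (395/3)x^4 - 15x^3 - 90x^2 - 10x - 16/3
D f = -(35/3)x^6 - 5x^4 - 5x^3
Δ D f = -70x^5 - 175x^4 - (760/3)x^3 - 220x^2 - 105x - 65/3
(Δ E_{-2/3} ∇ + (D + Δ + ∇) + Δ D) f = -35x^6 - 140x^5 - (220/3)x^4 - (6445/9)x^3 + (4205/27)x^2 - (30755/81)x + 17383/486

g(x) = -35x^6 - 140x^5 - (220/3)x^4 - (6445/9)x^3 + (4205/27)x^2 - (30755/81)x + 17383/486


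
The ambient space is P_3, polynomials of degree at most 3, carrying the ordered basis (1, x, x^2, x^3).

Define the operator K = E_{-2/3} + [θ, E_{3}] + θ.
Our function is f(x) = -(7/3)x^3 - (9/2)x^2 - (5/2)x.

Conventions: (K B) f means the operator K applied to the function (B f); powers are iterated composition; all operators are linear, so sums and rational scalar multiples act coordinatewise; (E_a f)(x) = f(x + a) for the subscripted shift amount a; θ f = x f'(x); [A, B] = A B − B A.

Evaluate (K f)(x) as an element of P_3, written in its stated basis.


E_{-2/3} f = -(7/3)x^3 + (1/6)x^2 + (7/18)x + 29/81
E_{3} f = -(7/3)x^3 - (51/2)x^2 - (185/2)x - 111
θ E_{3} f = -7x^3 - 51x^2 - (185/2)x
θ f = -7x^3 - 9x^2 - (5/2)x
E_{3} θ f = -7x^3 - 72x^2 - (491/2)x - 555/2
[θ, E_{3}] f = 21x^2 + 153x + 555/2
θ f = -7x^3 - 9x^2 - (5/2)x
(E_{-2/3} + [θ, E_{3}] + θ) f = -(28/3)x^3 + (73/6)x^2 + (1358/9)x + 45013/162

the result is g(x) = -(28/3)x^3 + (73/6)x^2 + (1358/9)x + 45013/162


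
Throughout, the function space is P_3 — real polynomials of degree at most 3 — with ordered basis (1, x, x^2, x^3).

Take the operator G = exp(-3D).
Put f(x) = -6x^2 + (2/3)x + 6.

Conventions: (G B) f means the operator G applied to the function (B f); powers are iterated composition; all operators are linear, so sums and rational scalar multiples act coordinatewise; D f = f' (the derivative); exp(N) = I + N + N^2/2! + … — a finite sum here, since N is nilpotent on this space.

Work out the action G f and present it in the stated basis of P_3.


the result is g(x) = -6x^2 + (110/3)x - 50

order-1 term: 36x - 2
order-2 term: -54
the series for exp(-3D) f terminates at order 2
exp(-3D) f = -6x^2 + (110/3)x - 50


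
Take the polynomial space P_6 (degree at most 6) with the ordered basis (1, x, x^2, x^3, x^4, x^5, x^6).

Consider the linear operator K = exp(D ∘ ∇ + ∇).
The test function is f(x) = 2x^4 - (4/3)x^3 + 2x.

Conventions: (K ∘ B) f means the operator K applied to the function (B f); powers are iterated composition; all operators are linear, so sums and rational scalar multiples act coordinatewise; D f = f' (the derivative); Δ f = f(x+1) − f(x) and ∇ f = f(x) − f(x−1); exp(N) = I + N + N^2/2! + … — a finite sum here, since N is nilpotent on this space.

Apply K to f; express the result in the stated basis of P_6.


the image equals g(x) = 2x^4 + (20/3)x^3 + 20x^2 + 10x + 28/3

order-1 term: 8x^3 + 8x^2 - 20x + 32/3
order-2 term: 12x^2 + 20x - 14
order-3 term: 8x + 32/3
order-4 term: 2
the series for exp(D ∘ ∇ + ∇) f terminates at order 4
exp(D ∘ ∇ + ∇) f = 2x^4 + (20/3)x^3 + 20x^2 + 10x + 28/3


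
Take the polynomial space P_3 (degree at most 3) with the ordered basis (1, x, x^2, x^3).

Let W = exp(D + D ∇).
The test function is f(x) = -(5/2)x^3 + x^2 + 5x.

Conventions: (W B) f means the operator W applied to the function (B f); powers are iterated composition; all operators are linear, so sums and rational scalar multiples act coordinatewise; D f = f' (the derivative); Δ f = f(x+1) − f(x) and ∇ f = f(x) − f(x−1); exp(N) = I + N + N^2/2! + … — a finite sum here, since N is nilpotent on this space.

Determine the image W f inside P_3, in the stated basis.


g(x) = -(5/2)x^3 - (13/2)x^2 - (31/2)x - 2

order-1 term: -(15/2)x^2 - 13x + 29/2
order-2 term: -(15/2)x - 14
order-3 term: -5/2
the series for exp(D + D ∇) f terminates at order 3
exp(D + D ∇) f = -(5/2)x^3 - (13/2)x^2 - (31/2)x - 2


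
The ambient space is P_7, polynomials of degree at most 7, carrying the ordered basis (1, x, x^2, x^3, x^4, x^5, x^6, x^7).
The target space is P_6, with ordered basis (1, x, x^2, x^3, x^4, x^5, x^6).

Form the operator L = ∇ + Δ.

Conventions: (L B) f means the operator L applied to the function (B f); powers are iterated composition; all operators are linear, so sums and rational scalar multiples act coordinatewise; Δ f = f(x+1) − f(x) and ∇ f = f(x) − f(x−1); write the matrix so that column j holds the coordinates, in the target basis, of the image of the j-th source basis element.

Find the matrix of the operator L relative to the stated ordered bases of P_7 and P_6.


image of 1: 0
image of x: 2
image of x^2: 4x
image of x^3: 6x^2 + 2
image of x^4: 8x^3 + 8x
image of x^5: 10x^4 + 20x^2 + 2
image of x^6: 12x^5 + 40x^3 + 12x
image of x^7: 14x^6 + 70x^4 + 42x^2 + 2
each image's coordinates form column j of the matrix

the matrix is [[0, 2, 0, 2, 0, 2, 0, 2]; [0, 0, 4, 0, 8, 0, 12, 0]; [0, 0, 0, 6, 0, 20, 0, 42]; [0, 0, 0, 0, 8, 0, 40, 0]; [0, 0, 0, 0, 0, 10, 0, 70]; [0, 0, 0, 0, 0, 0, 12, 0]; [0, 0, 0, 0, 0, 0, 0, 14]] (rows listed top to bottom)


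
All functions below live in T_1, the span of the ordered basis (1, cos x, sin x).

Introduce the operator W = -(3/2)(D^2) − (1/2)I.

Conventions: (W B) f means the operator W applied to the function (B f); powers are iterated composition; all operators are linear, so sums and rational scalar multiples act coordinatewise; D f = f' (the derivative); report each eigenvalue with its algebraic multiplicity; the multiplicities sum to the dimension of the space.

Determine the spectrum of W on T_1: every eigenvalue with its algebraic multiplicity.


λ = -1/2 (multiplicity 1), λ = 1 (multiplicity 2)

image of 1: -1/2
image of cos x: cos x
image of sin x: sin x
the matrix is diagonal; its diagonal is (-1/2, 1, 1)
for a triangular matrix the eigenvalues are the diagonal entries, with algebraic multiplicity their repetition count


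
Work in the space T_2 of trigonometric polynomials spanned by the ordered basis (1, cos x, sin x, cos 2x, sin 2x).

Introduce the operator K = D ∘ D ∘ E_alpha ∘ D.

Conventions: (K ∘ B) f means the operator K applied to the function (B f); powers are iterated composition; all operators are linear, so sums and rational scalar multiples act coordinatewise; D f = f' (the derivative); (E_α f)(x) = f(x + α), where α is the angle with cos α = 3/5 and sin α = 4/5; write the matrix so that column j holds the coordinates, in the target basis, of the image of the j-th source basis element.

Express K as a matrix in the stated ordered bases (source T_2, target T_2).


the matrix is [[0, 0, 0, 0, 0]; [0, 4/5, -3/5, 0, 0]; [0, 3/5, 4/5, 0, 0]; [0, 0, 0, 192/25, 56/25]; [0, 0, 0, -56/25, 192/25]] (rows listed top to bottom)

image of 1: 0
image of cos x: (4/5)cos x + (3/5)sin x
image of sin x: -(3/5)cos x + (4/5)sin x
image of cos 2x: (192/25)cos 2x - (56/25)sin 2x
image of sin 2x: (56/25)cos 2x + (192/25)sin 2x
each image's coordinates form column j of the matrix


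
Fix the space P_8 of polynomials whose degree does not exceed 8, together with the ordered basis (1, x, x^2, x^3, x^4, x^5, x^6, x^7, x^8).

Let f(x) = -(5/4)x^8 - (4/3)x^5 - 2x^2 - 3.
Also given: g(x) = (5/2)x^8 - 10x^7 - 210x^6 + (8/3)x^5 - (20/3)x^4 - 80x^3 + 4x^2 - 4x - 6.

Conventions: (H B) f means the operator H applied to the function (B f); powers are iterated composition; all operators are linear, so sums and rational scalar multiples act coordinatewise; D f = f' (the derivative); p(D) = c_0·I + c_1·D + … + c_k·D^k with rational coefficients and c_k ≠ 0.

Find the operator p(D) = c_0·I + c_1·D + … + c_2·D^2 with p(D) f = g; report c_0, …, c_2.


p(D) = -2·I + D + 3·D^2, i.e. c_0 = -2, c_1 = 1, c_2 = 3

D^0 f = -(5/4)x^8 - (4/3)x^5 - 2x^2 - 3
D^1 f = -10x^7 - (20/3)x^4 - 4x
D^2 f = -70x^6 - (80/3)x^3 - 4
matching coefficients of g against c_0 f + c_1 Df + … from the top degree down determines the c_i
solution: c_0 = -2, c_1 = 1, c_2 = 3


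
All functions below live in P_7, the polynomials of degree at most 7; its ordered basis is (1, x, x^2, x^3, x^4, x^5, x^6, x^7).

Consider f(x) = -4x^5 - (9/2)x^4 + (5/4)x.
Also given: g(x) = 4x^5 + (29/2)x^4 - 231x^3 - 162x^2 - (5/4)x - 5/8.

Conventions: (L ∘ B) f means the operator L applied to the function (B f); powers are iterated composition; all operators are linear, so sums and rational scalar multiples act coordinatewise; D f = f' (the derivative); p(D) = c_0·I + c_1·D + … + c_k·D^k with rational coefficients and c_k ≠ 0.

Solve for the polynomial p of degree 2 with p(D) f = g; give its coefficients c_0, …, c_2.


c_0 = -1, c_1 = -1/2, c_2 = 3

D^0 f = -4x^5 - (9/2)x^4 + (5/4)x
D^1 f = -20x^4 - 18x^3 + 5/4
D^2 f = -80x^3 - 54x^2
matching coefficients of g against c_0 f + c_1 Df + … from the top degree down determines the c_i
solution: c_0 = -1, c_1 = -1/2, c_2 = 3


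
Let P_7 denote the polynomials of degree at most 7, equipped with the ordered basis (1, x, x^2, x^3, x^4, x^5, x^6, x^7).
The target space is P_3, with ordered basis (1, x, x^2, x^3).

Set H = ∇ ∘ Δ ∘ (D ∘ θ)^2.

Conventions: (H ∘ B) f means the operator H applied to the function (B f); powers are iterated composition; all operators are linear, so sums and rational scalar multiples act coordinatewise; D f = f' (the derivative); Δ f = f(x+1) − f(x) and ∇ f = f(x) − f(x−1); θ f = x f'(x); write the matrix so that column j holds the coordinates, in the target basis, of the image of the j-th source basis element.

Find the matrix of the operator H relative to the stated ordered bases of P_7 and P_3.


the matrix is [[0, 0, 0, 0, 288, 0, 1800, 0]; [0, 0, 0, 0, 0, 2400, 0, 17640]; [0, 0, 0, 0, 0, 0, 10800, 0]; [0, 0, 0, 0, 0, 0, 0, 35280]] (rows listed top to bottom)

image of 1: 0
image of x: 0
image of x^2: 0
image of x^3: 0
image of x^4: 288
image of x^5: 2400x
image of x^6: 10800x^2 + 1800
image of x^7: 35280x^3 + 17640x
each image's coordinates form column j of the matrix


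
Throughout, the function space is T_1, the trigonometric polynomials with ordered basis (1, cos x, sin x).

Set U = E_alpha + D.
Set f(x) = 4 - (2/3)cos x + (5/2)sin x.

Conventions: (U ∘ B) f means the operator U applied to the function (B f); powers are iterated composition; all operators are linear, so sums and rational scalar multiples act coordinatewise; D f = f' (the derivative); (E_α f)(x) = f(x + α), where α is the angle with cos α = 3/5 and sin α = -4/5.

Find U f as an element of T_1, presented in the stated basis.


the image equals g(x) = 4 + (1/10)cos x + (49/30)sin x

E_alpha f = 4 - (12/5)cos x + (29/30)sin x
D f = (5/2)cos x + (2/3)sin x
(E_alpha + D) f = 4 + (1/10)cos x + (49/30)sin x


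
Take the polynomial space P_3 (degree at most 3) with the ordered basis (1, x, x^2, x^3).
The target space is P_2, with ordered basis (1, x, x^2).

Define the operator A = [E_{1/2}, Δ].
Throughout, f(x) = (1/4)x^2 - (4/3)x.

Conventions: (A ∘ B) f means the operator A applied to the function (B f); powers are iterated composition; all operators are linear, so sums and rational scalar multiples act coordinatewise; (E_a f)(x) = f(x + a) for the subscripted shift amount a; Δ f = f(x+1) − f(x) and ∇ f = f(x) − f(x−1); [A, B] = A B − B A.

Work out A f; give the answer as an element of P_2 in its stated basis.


g(x) = 0

Δ f = (1/2)x - 13/12
E_{1/2} Δ f = (1/2)x - 5/6
E_{1/2} f = (1/4)x^2 - (13/12)x - 29/48
Δ E_{1/2} f = (1/2)x - 5/6
[E_{1/2}, Δ] f = 0


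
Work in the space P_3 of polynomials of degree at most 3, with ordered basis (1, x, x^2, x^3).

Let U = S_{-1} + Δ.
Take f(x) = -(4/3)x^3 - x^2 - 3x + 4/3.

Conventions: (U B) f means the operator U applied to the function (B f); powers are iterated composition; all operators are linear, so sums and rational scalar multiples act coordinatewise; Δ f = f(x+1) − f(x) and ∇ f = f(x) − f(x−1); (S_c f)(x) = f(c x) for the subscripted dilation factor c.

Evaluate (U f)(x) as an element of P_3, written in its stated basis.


g(x) = (4/3)x^3 - 5x^2 - 3x - 4

S_{-1} f = (4/3)x^3 - x^2 + 3x + 4/3
Δ f = -4x^2 - 6x - 16/3
(S_{-1} + Δ) f = (4/3)x^3 - 5x^2 - 3x - 4


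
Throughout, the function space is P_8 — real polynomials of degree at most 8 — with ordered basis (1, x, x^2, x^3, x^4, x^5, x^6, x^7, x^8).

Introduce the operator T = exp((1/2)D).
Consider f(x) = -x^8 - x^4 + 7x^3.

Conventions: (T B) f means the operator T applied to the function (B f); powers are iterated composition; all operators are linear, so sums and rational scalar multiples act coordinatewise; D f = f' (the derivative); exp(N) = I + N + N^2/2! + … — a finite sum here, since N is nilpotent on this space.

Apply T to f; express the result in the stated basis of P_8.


the image equals g(x) = -x^8 - 4x^7 - 7x^6 - 7x^5 - (43/8)x^4 + (13/4)x^3 + (137/16)x^2 + (75/16)x + 207/256

order-1 term: -4x^7 - 2x^3 + (21/2)x^2
order-2 term: -7x^6 - (3/2)x^2 + (21/4)x
order-3 term: -7x^5 - (1/2)x + 7/8
order-4 term: -(35/8)x^4 - 1/16
order-5 term: -(7/4)x^3
order-6 term: -(7/16)x^2
order-7 term: -(1/16)x
order-8 term: -1/256
the series for exp((1/2)D) f terminates at order 8
exp((1/2)D) f = -x^8 - 4x^7 - 7x^6 - 7x^5 - (43/8)x^4 + (13/4)x^3 + (137/16)x^2 + (75/16)x + 207/256


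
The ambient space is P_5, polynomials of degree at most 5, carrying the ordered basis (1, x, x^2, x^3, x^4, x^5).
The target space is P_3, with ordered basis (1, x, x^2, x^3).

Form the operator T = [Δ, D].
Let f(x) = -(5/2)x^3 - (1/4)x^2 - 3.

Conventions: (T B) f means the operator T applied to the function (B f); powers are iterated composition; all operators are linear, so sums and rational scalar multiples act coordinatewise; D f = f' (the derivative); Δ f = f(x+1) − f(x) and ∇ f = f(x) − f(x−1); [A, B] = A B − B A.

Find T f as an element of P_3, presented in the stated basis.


D f = -(15/2)x^2 - (1/2)x
Δ D f = -15x - 8
Δ f = -(15/2)x^2 - 8x - 11/4
D Δ f = -15x - 8
[Δ, D] f = 0

g(x) = 0


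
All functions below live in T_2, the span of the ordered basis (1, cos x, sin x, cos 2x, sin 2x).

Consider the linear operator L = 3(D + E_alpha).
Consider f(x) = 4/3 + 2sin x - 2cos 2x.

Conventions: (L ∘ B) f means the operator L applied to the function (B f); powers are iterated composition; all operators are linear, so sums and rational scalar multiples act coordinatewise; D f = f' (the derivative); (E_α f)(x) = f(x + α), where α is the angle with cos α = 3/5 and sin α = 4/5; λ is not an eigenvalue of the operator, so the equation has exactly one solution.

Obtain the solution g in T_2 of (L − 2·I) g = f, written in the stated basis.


the image equals g(x) = 4/3 - (27/73)cos x - (1/73)sin x + (142/2173)cos 2x - (444/2173)sin 2x

write g with unknown coordinates in the stated basis and equate coefficients in (L − 2·I) g = f
solving from the highest basis element down gives g = 4/3 - (27/73)cos x - (1/73)sin x + (142/2173)cos 2x - (444/2173)sin 2x
check: L g = 4 - (54/73)cos x + (144/73)sin x - (4062/2173)cos 2x - (888/2173)sin 2x
so L g − 2·g = 4/3 + 2sin x - 2cos 2x = f ✓


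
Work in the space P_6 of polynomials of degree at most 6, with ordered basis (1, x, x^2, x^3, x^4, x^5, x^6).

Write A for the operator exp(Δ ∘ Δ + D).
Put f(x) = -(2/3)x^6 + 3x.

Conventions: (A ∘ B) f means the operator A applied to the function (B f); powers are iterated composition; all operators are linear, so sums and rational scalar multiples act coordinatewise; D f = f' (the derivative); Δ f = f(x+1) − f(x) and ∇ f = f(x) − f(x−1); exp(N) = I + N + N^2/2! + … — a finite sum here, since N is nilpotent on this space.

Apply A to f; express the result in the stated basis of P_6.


order-1 term: -4x^5 - 20x^4 - 80x^3 - 140x^2 - 120x - 115/3
order-2 term: -10x^4 - 80x^3 - 360x^2 - 760x - 640
order-3 term: -(40/3)x^3 - 120x^2 - 480x - 700
order-4 term: -10x^2 - 80x - 200
order-5 term: -4x - 20
order-6 term: -2/3
the series for exp(Δ ∘ Δ + D) f terminates at order 6
exp(Δ ∘ Δ + D) f = -(2/3)x^6 - 4x^5 - 30x^4 - (520/3)x^3 - 630x^2 - 1441x - 1599

g(x) = -(2/3)x^6 - 4x^5 - 30x^4 - (520/3)x^3 - 630x^2 - 1441x - 1599


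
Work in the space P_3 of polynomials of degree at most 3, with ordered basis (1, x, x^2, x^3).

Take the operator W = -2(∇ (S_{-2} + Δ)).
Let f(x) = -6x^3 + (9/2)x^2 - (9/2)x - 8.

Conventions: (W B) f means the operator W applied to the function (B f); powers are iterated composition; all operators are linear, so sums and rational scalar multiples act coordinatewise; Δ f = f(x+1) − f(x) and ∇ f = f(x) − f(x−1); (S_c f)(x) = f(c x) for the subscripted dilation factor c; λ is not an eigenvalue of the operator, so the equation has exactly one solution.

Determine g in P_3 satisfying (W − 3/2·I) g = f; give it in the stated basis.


g(x) = 4x^3 + 125x^2 - (4471/3)x - 32336/9

write g with unknown coordinates in the stated basis and equate coefficients in (W − 3/2·I) g = f
solving from the highest basis element down gives g = 4x^3 + 125x^2 - (4471/3)x - 32336/9
check: W g = 192x^2 - 2240x - 16192/3
so W g − 3/2·g = -6x^3 + (9/2)x^2 - (9/2)x - 8 = f ✓


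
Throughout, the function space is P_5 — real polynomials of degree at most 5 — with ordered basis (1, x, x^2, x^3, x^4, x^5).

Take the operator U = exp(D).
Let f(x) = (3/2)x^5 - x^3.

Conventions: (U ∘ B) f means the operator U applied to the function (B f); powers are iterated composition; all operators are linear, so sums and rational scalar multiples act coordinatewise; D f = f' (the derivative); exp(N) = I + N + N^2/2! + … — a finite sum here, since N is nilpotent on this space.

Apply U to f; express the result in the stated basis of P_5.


the result is g(x) = (3/2)x^5 + (15/2)x^4 + 14x^3 + 12x^2 + (9/2)x + 1/2

order-1 term: (15/2)x^4 - 3x^2
order-2 term: 15x^3 - 3x
order-3 term: 15x^2 - 1
order-4 term: (15/2)x
order-5 term: 3/2
the series for exp(D) f terminates at order 5
exp(D) f = (3/2)x^5 + (15/2)x^4 + 14x^3 + 12x^2 + (9/2)x + 1/2


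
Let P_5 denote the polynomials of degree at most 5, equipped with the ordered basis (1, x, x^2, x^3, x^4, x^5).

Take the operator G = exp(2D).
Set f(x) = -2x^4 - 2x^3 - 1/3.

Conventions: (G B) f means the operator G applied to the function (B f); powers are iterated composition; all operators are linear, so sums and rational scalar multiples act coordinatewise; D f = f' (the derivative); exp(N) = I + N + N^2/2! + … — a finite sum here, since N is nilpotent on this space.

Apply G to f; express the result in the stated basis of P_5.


order-1 term: -16x^3 - 12x^2
order-2 term: -48x^2 - 24x
order-3 term: -64x - 16
order-4 term: -32
the series for exp(2D) f terminates at order 4
exp(2D) f = -2x^4 - 18x^3 - 60x^2 - 88x - 145/3

g(x) = -2x^4 - 18x^3 - 60x^2 - 88x - 145/3


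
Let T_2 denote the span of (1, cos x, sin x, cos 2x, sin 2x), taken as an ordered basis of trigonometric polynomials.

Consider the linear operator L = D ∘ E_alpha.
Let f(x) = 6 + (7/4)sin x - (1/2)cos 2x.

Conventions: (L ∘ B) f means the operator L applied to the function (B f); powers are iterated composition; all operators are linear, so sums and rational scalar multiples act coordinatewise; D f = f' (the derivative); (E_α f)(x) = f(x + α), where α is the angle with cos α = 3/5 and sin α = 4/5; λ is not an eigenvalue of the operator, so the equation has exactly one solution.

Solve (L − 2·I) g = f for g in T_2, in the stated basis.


the image equals g(x) = -3 - (21/164)cos x - (49/82)sin x + (1/8)cos 2x + (1/56)sin 2x

write g with unknown coordinates in the stated basis and equate coefficients in (L − 2·I) g = f
solving from the highest basis element down gives g = -3 - (21/164)cos x - (49/82)sin x + (1/8)cos 2x + (1/56)sin 2x
check: L g = -(21/82)cos x + (91/164)sin x - (1/4)cos 2x + (1/28)sin 2x
so L g − 2·g = 6 + (7/4)sin x - (1/2)cos 2x = f ✓


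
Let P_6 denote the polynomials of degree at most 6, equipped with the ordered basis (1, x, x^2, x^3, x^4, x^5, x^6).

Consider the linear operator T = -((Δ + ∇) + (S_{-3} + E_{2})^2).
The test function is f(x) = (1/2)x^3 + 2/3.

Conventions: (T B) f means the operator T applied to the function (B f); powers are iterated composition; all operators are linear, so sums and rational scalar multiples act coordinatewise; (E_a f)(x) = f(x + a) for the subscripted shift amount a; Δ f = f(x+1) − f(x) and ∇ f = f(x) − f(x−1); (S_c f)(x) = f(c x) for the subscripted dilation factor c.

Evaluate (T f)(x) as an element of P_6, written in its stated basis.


Δ f = (3/2)x^2 + (3/2)x + 1/2
∇ f = (3/2)x^2 - (3/2)x + 1/2
(Δ + ∇) f = 3x^2 + 1
S_{-3} f = -(27/2)x^3 + 2/3
E_{2} f = (1/2)x^3 + 3x^2 + 6x + 14/3
(S_{-3} + E_{2}) f = -13x^3 + 3x^2 + 6x + 16/3
S_{-3} (S_{-3} + E_{2}) f = 351x^3 + 27x^2 - 18x + 16/3
E_{2} (S_{-3} + E_{2}) f = -13x^3 - 75x^2 - 138x - 224/3
(S_{-3} + E_{2}) (S_{-3} + E_{2}) f = 338x^3 - 48x^2 - 156x - 208/3
((Δ + ∇) + (S_{-3} + E_{2})^2) f = 338x^3 - 45x^2 - 156x - 205/3
(-((Δ + ∇) + (S_{-3} + E_{2})^2)) f = -338x^3 + 45x^2 + 156x + 205/3

the image equals g(x) = -338x^3 + 45x^2 + 156x + 205/3


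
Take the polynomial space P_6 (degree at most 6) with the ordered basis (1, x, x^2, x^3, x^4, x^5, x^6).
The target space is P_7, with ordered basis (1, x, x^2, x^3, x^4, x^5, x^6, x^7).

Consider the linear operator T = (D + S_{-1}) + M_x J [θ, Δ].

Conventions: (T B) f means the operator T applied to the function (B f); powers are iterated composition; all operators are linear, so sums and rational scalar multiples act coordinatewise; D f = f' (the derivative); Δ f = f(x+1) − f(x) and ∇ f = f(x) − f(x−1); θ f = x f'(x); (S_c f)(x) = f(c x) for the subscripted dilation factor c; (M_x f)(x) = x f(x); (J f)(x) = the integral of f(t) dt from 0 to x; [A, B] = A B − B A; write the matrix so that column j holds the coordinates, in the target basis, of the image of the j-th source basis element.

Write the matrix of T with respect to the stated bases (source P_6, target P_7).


image of 1: 1
image of x: -x^2 - x + 1
image of x^2: -x^3 - x^2 + 2x
image of x^3: -x^4 - 4x^3
image of x^4: -x^5 - 3x^4 - 2x^3 - 4x^2
image of x^5: -x^6 - 6x^5 - 5x^4 - 10x^3 - 5x^2
image of x^6: -x^7 - 5x^6 - 9x^5 - 20x^4 - 15x^3 - 6x^2
each image's coordinates form column j of the matrix

the matrix is [[1, 1, 0, 0, 0, 0, 0]; [0, -1, 2, 0, 0, 0, 0]; [0, -1, -1, 0, -4, -5, -6]; [0, 0, -1, -4, -2, -10, -15]; [0, 0, 0, -1, -3, -5, -20]; [0, 0, 0, 0, -1, -6, -9]; [0, 0, 0, 0, 0, -1, -5]; [0, 0, 0, 0, 0, 0, -1]] (rows listed top to bottom)
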